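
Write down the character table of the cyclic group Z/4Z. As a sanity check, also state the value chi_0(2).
Character table of Z/4Z (irreps indexed chi_0,...,chi_3 with chi_k(m) = zeta_4^(k*m), zeta_4 = exp(2*pi*i/4)):
  irrep \ class  {0} (size 1)  {1} (size 1)  {2} (size 1)  {3} (size 1)
  chi_0          1             1             1             1           
  chi_1          1             I             -1            -I          
  chi_2          1             -1            1             -1          
  chi_3          1             -I            -1            I           

Spot check: chi_0(2) = zeta_4^(0*2) = zeta_4^0 = 1.

Argument: Z/4Z is abelian, so all 4 irreducible complex representations are 1-dimensional. They are given by chi_k(m) = zeta_4^(k*m) for k = 0,...,3. Row orthogonality: sum_m chi_k(m) conj(chi_l(m)) = 4 * [k = l].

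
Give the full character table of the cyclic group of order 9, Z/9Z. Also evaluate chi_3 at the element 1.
Character table of Z/9Z (irreps indexed chi_0,...,chi_8 with chi_k(m) = zeta_9^(k*m), zeta_9 = exp(2*pi*i/9)):
  irrep \ class  {0} (size 1)  {1} (size 1)    {2} (size 1)    {3} (size 1)    {4} (size 1)    {5} (size 1)    {6} (size 1)    {7} (size 1)    {8} (size 1)  
  chi_0          1             1               1               1               1               1               1               1               1             
  chi_1          1             exp(2*I*pi/9)   exp(4*I*pi/9)   exp(2*I*pi/3)   exp(8*I*pi/9)   exp(-8*I*pi/9)  exp(-2*I*pi/3)  exp(-4*I*pi/9)  exp(-2*I*pi/9)
  chi_2          1             exp(4*I*pi/9)   exp(8*I*pi/9)   exp(-2*I*pi/3)  exp(-2*I*pi/9)  exp(2*I*pi/9)   exp(2*I*pi/3)   exp(-8*I*pi/9)  exp(-4*I*pi/9)
  chi_3          1             exp(2*I*pi/3)   exp(-2*I*pi/3)  1               exp(2*I*pi/3)   exp(-2*I*pi/3)  1               exp(2*I*pi/3)   exp(-2*I*pi/3)
  chi_4          1             exp(8*I*pi/9)   exp(-2*I*pi/9)  exp(2*I*pi/3)   exp(-4*I*pi/9)  exp(4*I*pi/9)   exp(-2*I*pi/3)  exp(2*I*pi/9)   exp(-8*I*pi/9)
  chi_5          1             exp(-8*I*pi/9)  exp(2*I*pi/9)   exp(-2*I*pi/3)  exp(4*I*pi/9)   exp(-4*I*pi/9)  exp(2*I*pi/3)   exp(-2*I*pi/9)  exp(8*I*pi/9) 
  chi_6          1             exp(-2*I*pi/3)  exp(2*I*pi/3)   1               exp(-2*I*pi/3)  exp(2*I*pi/3)   1               exp(-2*I*pi/3)  exp(2*I*pi/3) 
  chi_7          1             exp(-4*I*pi/9)  exp(-8*I*pi/9)  exp(2*I*pi/3)   exp(2*I*pi/9)   exp(-2*I*pi/9)  exp(-2*I*pi/3)  exp(8*I*pi/9)   exp(4*I*pi/9) 
  chi_8          1             exp(-2*I*pi/9)  exp(-4*I*pi/9)  exp(-2*I*pi/3)  exp(-8*I*pi/9)  exp(8*I*pi/9)   exp(2*I*pi/3)   exp(4*I*pi/9)   exp(2*I*pi/9) 

Spot check: chi_3(1) = zeta_9^(3*1) = zeta_9^3 = exp(2*I*pi/3).

Why: Z/9Z is abelian, so all 9 irreducible complex representations are 1-dimensional. They are given by chi_k(m) = zeta_9^(k*m) for k = 0,...,8. Row orthogonality: sum_m chi_k(m) conj(chi_l(m)) = 9 * [k = l].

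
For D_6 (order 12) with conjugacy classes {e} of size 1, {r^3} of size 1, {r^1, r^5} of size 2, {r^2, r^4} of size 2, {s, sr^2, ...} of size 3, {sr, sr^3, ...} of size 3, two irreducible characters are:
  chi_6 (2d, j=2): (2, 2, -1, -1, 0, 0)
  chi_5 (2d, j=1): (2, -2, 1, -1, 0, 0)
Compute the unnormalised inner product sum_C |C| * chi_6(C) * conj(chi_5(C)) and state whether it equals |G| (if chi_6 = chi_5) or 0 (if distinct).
Sum = 0; so <chi_6, chi_5> = 0 (distinct irreducibles are orthogonal).

Argument: Compute term by term over conjugacy classes (|C| * chi_6(C) * conj(chi_5(C))):
  1*(2)*conj(2) + 1*(2)*conj(-2) + 2*(-1)*conj(1) + 2*(-1)*conj(-1) + 3*(0)*conj(0) + 3*(0)*conj(0)
  = (4) + (-4) + (-2) + (2) + (0) + (0)
  = 0.
Dividing by |G| = 12 gives 0/12 = 0, matching the row-orthogonality relation <chi_6, chi_5> = [chi_6 = chi_5].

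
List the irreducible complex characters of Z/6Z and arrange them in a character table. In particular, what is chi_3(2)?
Character table of Z/6Z (irreps indexed chi_0,...,chi_5 with chi_k(m) = zeta_6^(k*m), zeta_6 = exp(2*pi*i/6)):
  irrep \ class  {0} (size 1)  {1} (size 1)    {2} (size 1)    {3} (size 1)  {4} (size 1)    {5} (size 1)  
  chi_0          1             1               1               1             1               1             
  chi_1          1             exp(I*pi/3)     exp(2*I*pi/3)   -1            exp(-2*I*pi/3)  exp(-I*pi/3)  
  chi_2          1             exp(2*I*pi/3)   exp(-2*I*pi/3)  1             exp(2*I*pi/3)   exp(-2*I*pi/3)
  chi_3          1             -1              1               -1            1               -1            
  chi_4          1             exp(-2*I*pi/3)  exp(2*I*pi/3)   1             exp(-2*I*pi/3)  exp(2*I*pi/3) 
  chi_5          1             exp(-I*pi/3)    exp(-2*I*pi/3)  -1            exp(2*I*pi/3)   exp(I*pi/3)   

Spot check: chi_3(2) = zeta_6^(3*2) = zeta_6^6 = 1.

Reasoning: Z/6Z is abelian, so all 6 irreducible complex representations are 1-dimensional. They are given by chi_k(m) = zeta_6^(k*m) for k = 0,...,5. Row orthogonality: sum_m chi_k(m) conj(chi_l(m)) = 6 * [k = l].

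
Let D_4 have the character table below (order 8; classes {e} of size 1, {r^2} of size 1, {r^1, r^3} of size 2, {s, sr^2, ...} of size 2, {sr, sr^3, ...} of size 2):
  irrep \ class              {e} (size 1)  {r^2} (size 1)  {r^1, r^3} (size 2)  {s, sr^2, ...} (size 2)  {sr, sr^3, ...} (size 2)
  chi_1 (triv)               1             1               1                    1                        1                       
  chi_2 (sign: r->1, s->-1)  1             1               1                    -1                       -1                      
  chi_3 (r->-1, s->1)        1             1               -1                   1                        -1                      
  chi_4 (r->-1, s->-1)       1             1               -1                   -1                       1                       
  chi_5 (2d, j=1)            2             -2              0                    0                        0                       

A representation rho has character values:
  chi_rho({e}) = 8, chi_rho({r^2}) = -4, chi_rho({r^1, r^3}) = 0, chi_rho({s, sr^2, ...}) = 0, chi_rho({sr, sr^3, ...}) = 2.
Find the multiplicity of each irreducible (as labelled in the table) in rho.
Multiplicities: chi_1: 1, chi_2: 0, chi_3: 0, chi_4: 1, chi_5: 3.

Solution. Use <chi_rho, chi> = (1/|G|) sum_C |C| * chi_rho(C) * conj(chi(C)) with |G| = 8 for each irreducible chi in the table:
  <chi_rho, chi_1> = (1/8)[1*(8)*conj(1) + 1*(-4)*conj(1) + 2*(0)*conj(1) + 2*(0)*conj(1) + 2*(2)*conj(1)]
      = (1/8)[(8) + (-4) + (0) + (0) + (4)] = 8/8 = 1
  <chi_rho, chi_2> = (1/8)[1*(8)*conj(1) + 1*(-4)*conj(1) + 2*(0)*conj(1) + 2*(0)*conj(-1) + 2*(2)*conj(-1)]
      = (1/8)[(8) + (-4) + (0) + (0) + (-4)] = 0/8 = 0
  <chi_rho, chi_3> = (1/8)[1*(8)*conj(1) + 1*(-4)*conj(1) + 2*(0)*conj(-1) + 2*(0)*conj(1) + 2*(2)*conj(-1)]
      = (1/8)[(8) + (-4) + (0) + (0) + (-4)] = 0/8 = 0
  <chi_rho, chi_4> = (1/8)[1*(8)*conj(1) + 1*(-4)*conj(1) + 2*(0)*conj(-1) + 2*(0)*conj(-1) + 2*(2)*conj(1)]
      = (1/8)[(8) + (-4) + (0) + (0) + (4)] = 8/8 = 1
  <chi_rho, chi_5> = (1/8)[1*(8)*conj(2) + 1*(-4)*conj(-2) + 2*(0)*conj(0) + 2*(0)*conj(0) + 2*(2)*conj(0)]
      = (1/8)[(16) + (8) + (0) + (0) + (0)] = 24/8 = 3
Dimension check: dim(rho) = sum (mult * dim) = 1*1 + 0*1 + 0*1 + 1*1 + 3*2 = 8 = chi_rho(e) = 8.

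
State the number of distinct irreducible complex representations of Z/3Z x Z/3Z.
9

The number of irreducible complex representations of a finite group equals its number of conjugacy classes. Z/3Z x Z/3Z is abelian of order 9, so every element is its own conjugacy class: 9 classes, so Z/3Z x Z/3Z (order 9) has exactly 9 irreducible complex representations.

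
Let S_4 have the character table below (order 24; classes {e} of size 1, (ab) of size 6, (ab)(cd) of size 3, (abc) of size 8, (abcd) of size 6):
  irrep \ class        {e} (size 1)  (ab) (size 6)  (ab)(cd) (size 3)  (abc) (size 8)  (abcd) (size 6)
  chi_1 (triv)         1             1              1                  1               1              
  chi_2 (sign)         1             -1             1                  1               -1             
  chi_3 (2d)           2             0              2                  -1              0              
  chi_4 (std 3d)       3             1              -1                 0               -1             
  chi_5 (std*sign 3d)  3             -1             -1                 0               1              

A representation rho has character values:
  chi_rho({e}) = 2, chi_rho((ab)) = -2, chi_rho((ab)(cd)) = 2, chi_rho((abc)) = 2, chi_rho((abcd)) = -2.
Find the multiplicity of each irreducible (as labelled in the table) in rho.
Multiplicities: chi_1: 0, chi_2: 2, chi_3: 0, chi_4: 0, chi_5: 0.

Details: Use <chi_rho, chi> = (1/|G|) sum_C |C| * chi_rho(C) * conj(chi(C)) with |G| = 24 for each irreducible chi in the table:
  <chi_rho, chi_1> = (1/24)[1*(2)*conj(1) + 6*(-2)*conj(1) + 3*(2)*conj(1) + 8*(2)*conj(1) + 6*(-2)*conj(1)]
      = (1/24)[(2) + (-12) + (6) + (16) + (-12)] = 0/24 = 0
  <chi_rho, chi_2> = (1/24)[1*(2)*conj(1) + 6*(-2)*conj(-1) + 3*(2)*conj(1) + 8*(2)*conj(1) + 6*(-2)*conj(-1)]
      = (1/24)[(2) + (12) + (6) + (16) + (12)] = 48/24 = 2
  <chi_rho, chi_3> = (1/24)[1*(2)*conj(2) + 6*(-2)*conj(0) + 3*(2)*conj(2) + 8*(2)*conj(-1) + 6*(-2)*conj(0)]
      = (1/24)[(4) + (0) + (12) + (-16) + (0)] = 0/24 = 0
  <chi_rho, chi_4> = (1/24)[1*(2)*conj(3) + 6*(-2)*conj(1) + 3*(2)*conj(-1) + 8*(2)*conj(0) + 6*(-2)*conj(-1)]
      = (1/24)[(6) + (-12) + (-6) + (0) + (12)] = 0/24 = 0
  <chi_rho, chi_5> = (1/24)[1*(2)*conj(3) + 6*(-2)*conj(-1) + 3*(2)*conj(-1) + 8*(2)*conj(0) + 6*(-2)*conj(1)]
      = (1/24)[(6) + (12) + (-6) + (0) + (-12)] = 0/24 = 0
Dimension check: dim(rho) = sum (mult * dim) = 0*1 + 2*1 + 0*2 + 0*3 + 0*3 = 2 = chi_rho(e) = 2.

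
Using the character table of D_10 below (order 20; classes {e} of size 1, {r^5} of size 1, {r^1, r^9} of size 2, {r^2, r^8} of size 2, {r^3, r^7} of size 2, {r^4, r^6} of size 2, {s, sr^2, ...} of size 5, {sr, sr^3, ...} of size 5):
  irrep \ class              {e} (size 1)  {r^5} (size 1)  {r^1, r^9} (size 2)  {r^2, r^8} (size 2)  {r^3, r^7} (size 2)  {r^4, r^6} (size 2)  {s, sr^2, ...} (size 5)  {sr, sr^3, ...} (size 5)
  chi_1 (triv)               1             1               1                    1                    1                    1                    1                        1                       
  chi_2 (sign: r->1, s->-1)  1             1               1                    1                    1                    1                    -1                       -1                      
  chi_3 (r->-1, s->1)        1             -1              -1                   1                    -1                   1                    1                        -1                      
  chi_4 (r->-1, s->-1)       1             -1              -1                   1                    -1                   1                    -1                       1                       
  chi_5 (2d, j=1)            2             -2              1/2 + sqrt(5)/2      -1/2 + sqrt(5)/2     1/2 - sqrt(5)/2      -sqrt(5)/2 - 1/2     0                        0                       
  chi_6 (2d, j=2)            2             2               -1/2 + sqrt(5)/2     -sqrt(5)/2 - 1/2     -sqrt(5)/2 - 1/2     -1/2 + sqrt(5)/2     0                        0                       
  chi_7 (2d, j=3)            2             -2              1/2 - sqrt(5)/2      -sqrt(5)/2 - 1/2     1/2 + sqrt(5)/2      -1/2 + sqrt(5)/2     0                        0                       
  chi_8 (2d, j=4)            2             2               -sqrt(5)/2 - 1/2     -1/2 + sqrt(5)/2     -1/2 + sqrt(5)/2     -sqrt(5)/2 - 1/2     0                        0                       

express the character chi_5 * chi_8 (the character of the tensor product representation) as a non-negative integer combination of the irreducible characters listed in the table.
chi_5 tensor chi_8 = chi_3 + chi_4 + chi_7 (all other irreducibles have multiplicity 0).

Solution. The character of a tensor product is the pointwise product (chi_5 * chi_8)(C) = chi_5(C) * chi_8(C):
  {e}: (2)*(2), {r^5}: (-2)*(2), {r^1, r^9}: (1/2 + sqrt(5)/2)*(-sqrt(5)/2 - 1/2), {r^2, r^8}: (-1/2 + sqrt(5)/2)*(-1/2 + sqrt(5)/2), {r^3, r^7}: (1/2 - sqrt(5)/2)*(-1/2 + sqrt(5)/2), {r^4, r^6}: (-sqrt(5)/2 - 1/2)*(-sqrt(5)/2 - 1/2), {s, sr^2, ...}: (0)*(0), {sr, sr^3, ...}: (0)*(0)
so (chi_5 * chi_8) takes values
  {e} -> 4, {r^5} -> -4, {r^1, r^9} -> -3/2 - sqrt(5)/2, {r^2, r^8} -> 3/2 - sqrt(5)/2, {r^3, r^7} -> -3/2 + sqrt(5)/2, {r^4, r^6} -> sqrt(5)/2 + 3/2, {s, sr^2, ...} -> 0, {sr, sr^3, ...} -> 0.
Now take the inner product of this character with each irreducible chi from the table, <chi_5*chi_8, chi> = (1/20) sum_C |C| (chi_5*chi_8)(C) conj(chi(C)):
  <chi_5*chi_8, chi_1> = (1/20)[1*(4)*conj(1) + 1*(-4)*conj(1) + 2*(-3/2 - sqrt(5)/2)*conj(1) + 2*(3/2 - sqrt(5)/2)*conj(1) + 2*(-3/2 + sqrt(5)/2)*conj(1) + 2*(sqrt(5)/2 + 3/2)*conj(1) + 5*(0)*conj(1) + 5*(0)*conj(1)]
      = (1/20)[(4) + (-4) + (-3 - sqrt(5)) + (3 - sqrt(5)) + (-3 + sqrt(5)) + (sqrt(5) + 3) + (0) + (0)] = 0/20 = 0
  <chi_5*chi_8, chi_2> = (1/20)[1*(4)*conj(1) + 1*(-4)*conj(1) + 2*(-3/2 - sqrt(5)/2)*conj(1) + 2*(3/2 - sqrt(5)/2)*conj(1) + 2*(-3/2 + sqrt(5)/2)*conj(1) + 2*(sqrt(5)/2 + 3/2)*conj(1) + 5*(0)*conj(-1) + 5*(0)*conj(-1)]
      = (1/20)[(4) + (-4) + (-3 - sqrt(5)) + (3 - sqrt(5)) + (-3 + sqrt(5)) + (sqrt(5) + 3) + (0) + (0)] = 0/20 = 0
  <chi_5*chi_8, chi_3> = (1/20)[1*(4)*conj(1) + 1*(-4)*conj(-1) + 2*(-3/2 - sqrt(5)/2)*conj(-1) + 2*(3/2 - sqrt(5)/2)*conj(1) + 2*(-3/2 + sqrt(5)/2)*conj(-1) + 2*(sqrt(5)/2 + 3/2)*conj(1) + 5*(0)*conj(1) + 5*(0)*conj(-1)]
      = (1/20)[(4) + (4) + (sqrt(5) + 3) + (3 - sqrt(5)) + (3 - sqrt(5)) + (sqrt(5) + 3) + (0) + (0)] = 20/20 = 1
  <chi_5*chi_8, chi_4> = (1/20)[1*(4)*conj(1) + 1*(-4)*conj(-1) + 2*(-3/2 - sqrt(5)/2)*conj(-1) + 2*(3/2 - sqrt(5)/2)*conj(1) + 2*(-3/2 + sqrt(5)/2)*conj(-1) + 2*(sqrt(5)/2 + 3/2)*conj(1) + 5*(0)*conj(-1) + 5*(0)*conj(1)]
      = (1/20)[(4) + (4) + (sqrt(5) + 3) + (3 - sqrt(5)) + (3 - sqrt(5)) + (sqrt(5) + 3) + (0) + (0)] = 20/20 = 1
  <chi_5*chi_8, chi_5> = (1/20)[1*(4)*conj(2) + 1*(-4)*conj(-2) + 2*(-3/2 - sqrt(5)/2)*conj(1/2 + sqrt(5)/2) + 2*(3/2 - sqrt(5)/2)*conj(-1/2 + sqrt(5)/2) + 2*(-3/2 + sqrt(5)/2)*conj(1/2 - sqrt(5)/2) + 2*(sqrt(5)/2 + 3/2)*conj(-sqrt(5)/2 - 1/2) + 5*(0)*conj(0) + 5*(0)*conj(0)]
      = (1/20)[(8) + (8) + (-2*sqrt(5) - 4) + (-4 + 2*sqrt(5)) + (-4 + 2*sqrt(5)) + (-2*sqrt(5) - 4) + (0) + (0)] = 0/20 = 0
  <chi_5*chi_8, chi_6> = (1/20)[1*(4)*conj(2) + 1*(-4)*conj(2) + 2*(-3/2 - sqrt(5)/2)*conj(-1/2 + sqrt(5)/2) + 2*(3/2 - sqrt(5)/2)*conj(-sqrt(5)/2 - 1/2) + 2*(-3/2 + sqrt(5)/2)*conj(-sqrt(5)/2 - 1/2) + 2*(sqrt(5)/2 + 3/2)*conj(-1/2 + sqrt(5)/2) + 5*(0)*conj(0) + 5*(0)*conj(0)]
      = (1/20)[(8) + (-8) + (-sqrt(5) - 1) + (1 - sqrt(5)) + (-1 + sqrt(5)) + (1 + sqrt(5)) + (0) + (0)] = 0/20 = 0
  <chi_5*chi_8, chi_7> = (1/20)[1*(4)*conj(2) + 1*(-4)*conj(-2) + 2*(-3/2 - sqrt(5)/2)*conj(1/2 - sqrt(5)/2) + 2*(3/2 - sqrt(5)/2)*conj(-sqrt(5)/2 - 1/2) + 2*(-3/2 + sqrt(5)/2)*conj(1/2 + sqrt(5)/2) + 2*(sqrt(5)/2 + 3/2)*conj(-1/2 + sqrt(5)/2) + 5*(0)*conj(0) + 5*(0)*conj(0)]
      = (1/20)[(8) + (8) + (1 + sqrt(5)) + (1 - sqrt(5)) + (1 - sqrt(5)) + (1 + sqrt(5)) + (0) + (0)] = 20/20 = 1
  <chi_5*chi_8, chi_8> = (1/20)[1*(4)*conj(2) + 1*(-4)*conj(2) + 2*(-3/2 - sqrt(5)/2)*conj(-sqrt(5)/2 - 1/2) + 2*(3/2 - sqrt(5)/2)*conj(-1/2 + sqrt(5)/2) + 2*(-3/2 + sqrt(5)/2)*conj(-1/2 + sqrt(5)/2) + 2*(sqrt(5)/2 + 3/2)*conj(-sqrt(5)/2 - 1/2) + 5*(0)*conj(0) + 5*(0)*conj(0)]
      = (1/20)[(8) + (-8) + (4 + 2*sqrt(5)) + (-4 + 2*sqrt(5)) + (4 - 2*sqrt(5)) + (-2*sqrt(5) - 4) + (0) + (0)] = 0/20 = 0
Hence the multiplicities are chi_3: 1, chi_4: 1, chi_7: 1. Dimension check: dim(chi_5)*dim(chi_8) = 2*2 = 4 and sum (mult * dim) = 1*1 + 1*1 + 1*2 = 4.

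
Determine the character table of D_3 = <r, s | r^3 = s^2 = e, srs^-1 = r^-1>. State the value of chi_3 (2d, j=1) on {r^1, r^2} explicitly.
Conjugacy classes: {e} of size 1, {r^1, r^2} of size 2, {s, sr, ..., sr^2} of size 3.
Character table:
  irrep \ class              {e} (size 1)  {r^1, r^2} (size 2)  {s, sr, ..., sr^2} (size 3)
  chi_1 (triv)               1             1                    1                          
  chi_2 (sign: r->1, s->-1)  1             1                    -1                         
  chi_3 (2d, j=1)            2             -1                   0                          

Spot check: chi_3 (2d, j=1) on {r^1, r^2} = -1.

Proof sketch: D_3 has order 2*3 = 6 with 3 conjugacy classes, hence 3 irreducibles. Sum of squared dims 1 + 1 + 4 = 6 = |G|. Linear characters come from the abelianisation; the 2-dimensional irreps have character r^k -> 2*cos(2*pi*j*k/3), reflections -> 0.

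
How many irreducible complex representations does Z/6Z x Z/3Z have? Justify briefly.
18

Derivation: The number of irreducible complex representations of a finite group equals its number of conjugacy classes. Z/6Z x Z/3Z is abelian of order 18, so every element is its own conjugacy class: 18 classes, so Z/6Z x Z/3Z (order 18) has exactly 18 irreducible complex representations.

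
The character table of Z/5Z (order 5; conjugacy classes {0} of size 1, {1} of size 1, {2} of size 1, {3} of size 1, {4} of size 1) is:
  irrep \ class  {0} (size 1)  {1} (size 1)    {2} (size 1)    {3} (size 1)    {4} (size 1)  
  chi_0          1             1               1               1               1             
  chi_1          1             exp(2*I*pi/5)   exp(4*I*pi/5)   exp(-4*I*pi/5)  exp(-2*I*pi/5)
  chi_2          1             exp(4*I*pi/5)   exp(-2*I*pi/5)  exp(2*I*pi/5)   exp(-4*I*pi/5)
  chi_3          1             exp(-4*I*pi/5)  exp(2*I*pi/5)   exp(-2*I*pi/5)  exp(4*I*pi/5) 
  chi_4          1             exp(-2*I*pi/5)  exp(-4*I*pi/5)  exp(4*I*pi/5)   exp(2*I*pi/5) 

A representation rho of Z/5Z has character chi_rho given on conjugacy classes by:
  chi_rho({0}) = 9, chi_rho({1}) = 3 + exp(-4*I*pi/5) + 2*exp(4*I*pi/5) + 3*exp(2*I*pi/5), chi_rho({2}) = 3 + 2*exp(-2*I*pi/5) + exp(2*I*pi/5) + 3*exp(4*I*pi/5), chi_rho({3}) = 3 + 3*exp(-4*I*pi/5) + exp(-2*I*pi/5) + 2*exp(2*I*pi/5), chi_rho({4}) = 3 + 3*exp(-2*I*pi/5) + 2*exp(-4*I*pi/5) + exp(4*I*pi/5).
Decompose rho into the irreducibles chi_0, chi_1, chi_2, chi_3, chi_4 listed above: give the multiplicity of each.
Multiplicities: chi_0: 3, chi_1: 3, chi_2: 2, chi_3: 1, chi_4: 0.

Argument: Use <chi_rho, chi> = (1/|G|) sum_C |C| * chi_rho(C) * conj(chi(C)) with |G| = 5 for each irreducible chi in the table:
  <chi_rho, chi_0> = (1/5)[1*(9)*conj(1) + 1*(3 + exp(-4*I*pi/5) + 2*exp(4*I*pi/5) + 3*exp(2*I*pi/5))*conj(1) + 1*(3 + 2*exp(-2*I*pi/5) + exp(2*I*pi/5) + 3*exp(4*I*pi/5))*conj(1) + 1*(3 + 3*exp(-4*I*pi/5) + exp(-2*I*pi/5) + 2*exp(2*I*pi/5))*conj(1) + 1*(3 + 3*exp(-2*I*pi/5) + 2*exp(-4*I*pi/5) + exp(4*I*pi/5))*conj(1)]
      = (1/5)[(9) + (3 + exp(-4*I*pi/5) + 2*exp(4*I*pi/5) + 3*exp(2*I*pi/5)) + (3 + 2*exp(-2*I*pi/5) + exp(2*I*pi/5) + 3*exp(4*I*pi/5)) + (3 + 3*exp(-4*I*pi/5) + exp(-2*I*pi/5) + 2*exp(2*I*pi/5)) + (3 + 3*exp(-2*I*pi/5) + 2*exp(-4*I*pi/5) + exp(4*I*pi/5))] = 15/5 = 3
  <chi_rho, chi_1> = (1/5)[1*(9)*conj(1) + 1*(3 + exp(-4*I*pi/5) + 2*exp(4*I*pi/5) + 3*exp(2*I*pi/5))*conj(exp(2*I*pi/5)) + 1*(3 + 2*exp(-2*I*pi/5) + exp(2*I*pi/5) + 3*exp(4*I*pi/5))*conj(exp(4*I*pi/5)) + 1*(3 + 3*exp(-4*I*pi/5) + exp(-2*I*pi/5) + 2*exp(2*I*pi/5))*conj(exp(-4*I*pi/5)) + 1*(3 + 3*exp(-2*I*pi/5) + 2*exp(-4*I*pi/5) + exp(4*I*pi/5))*conj(exp(-2*I*pi/5))]
      = (1/5)[(9) + (3 + 3*exp(-2*I*pi/5) + exp(4*I*pi/5) + 2*exp(2*I*pi/5)) + (3 + 3*exp(-4*I*pi/5) + exp(-2*I*pi/5) + 2*exp(4*I*pi/5)) + (3 + 2*exp(-4*I*pi/5) + exp(2*I*pi/5) + 3*exp(4*I*pi/5)) + (3 + 2*exp(-2*I*pi/5) + exp(-4*I*pi/5) + 3*exp(2*I*pi/5))] = 15/5 = 3
  <chi_rho, chi_2> = (1/5)[1*(9)*conj(1) + 1*(3 + exp(-4*I*pi/5) + 2*exp(4*I*pi/5) + 3*exp(2*I*pi/5))*conj(exp(4*I*pi/5)) + 1*(3 + 2*exp(-2*I*pi/5) + exp(2*I*pi/5) + 3*exp(4*I*pi/5))*conj(exp(-2*I*pi/5)) + 1*(3 + 3*exp(-4*I*pi/5) + exp(-2*I*pi/5) + 2*exp(2*I*pi/5))*conj(exp(2*I*pi/5)) + 1*(3 + 3*exp(-2*I*pi/5) + 2*exp(-4*I*pi/5) + exp(4*I*pi/5))*conj(exp(-4*I*pi/5))]
      = (1/5)[(9) + (2 + 3*exp(-2*I*pi/5) + 3*exp(-4*I*pi/5) + exp(2*I*pi/5)) + (2 + 3*exp(-4*I*pi/5) + exp(4*I*pi/5) + 3*exp(2*I*pi/5)) + (2 + 3*exp(-2*I*pi/5) + exp(-4*I*pi/5) + 3*exp(4*I*pi/5)) + (2 + exp(-2*I*pi/5) + 3*exp(4*I*pi/5) + 3*exp(2*I*pi/5))] = 10/5 = 2
  <chi_rho, chi_3> = (1/5)[1*(9)*conj(1) + 1*(3 + exp(-4*I*pi/5) + 2*exp(4*I*pi/5) + 3*exp(2*I*pi/5))*conj(exp(-4*I*pi/5)) + 1*(3 + 2*exp(-2*I*pi/5) + exp(2*I*pi/5) + 3*exp(4*I*pi/5))*conj(exp(2*I*pi/5)) + 1*(3 + 3*exp(-4*I*pi/5) + exp(-2*I*pi/5) + 2*exp(2*I*pi/5))*conj(exp(-2*I*pi/5)) + 1*(3 + 3*exp(-2*I*pi/5) + 2*exp(-4*I*pi/5) + exp(4*I*pi/5))*conj(exp(4*I*pi/5))]
      = (1/5)[(9) + (1 + 2*exp(-2*I*pi/5) + 3*exp(-4*I*pi/5) + 3*exp(4*I*pi/5)) + (1 + 3*exp(-2*I*pi/5) + 2*exp(-4*I*pi/5) + 3*exp(2*I*pi/5)) + (1 + 3*exp(-2*I*pi/5) + 2*exp(4*I*pi/5) + 3*exp(2*I*pi/5)) + (1 + 3*exp(-4*I*pi/5) + 3*exp(4*I*pi/5) + 2*exp(2*I*pi/5))] = 5/5 = 1
  <chi_rho, chi_4> = (1/5)[1*(9)*conj(1) + 1*(3 + exp(-4*I*pi/5) + 2*exp(4*I*pi/5) + 3*exp(2*I*pi/5))*conj(exp(-2*I*pi/5)) + 1*(3 + 2*exp(-2*I*pi/5) + exp(2*I*pi/5) + 3*exp(4*I*pi/5))*conj(exp(-4*I*pi/5)) + 1*(3 + 3*exp(-4*I*pi/5) + exp(-2*I*pi/5) + 2*exp(2*I*pi/5))*conj(exp(4*I*pi/5)) + 1*(3 + 3*exp(-2*I*pi/5) + 2*exp(-4*I*pi/5) + exp(4*I*pi/5))*conj(exp(2*I*pi/5))]
      = (1/5)[(9) + (2*exp(-4*I*pi/5) + exp(-2*I*pi/5) + 3*exp(4*I*pi/5) + 3*exp(2*I*pi/5)) + (3*exp(-2*I*pi/5) + exp(-4*I*pi/5) + 3*exp(4*I*pi/5) + 2*exp(2*I*pi/5)) + (2*exp(-2*I*pi/5) + 3*exp(-4*I*pi/5) + exp(4*I*pi/5) + 3*exp(2*I*pi/5)) + (3*exp(-2*I*pi/5) + 3*exp(-4*I*pi/5) + exp(2*I*pi/5) + 2*exp(4*I*pi/5))] = 0/5 = 0
(Exp terms are combined using exp(i*s)*conj(exp(i*t)) = exp(i*(s-t)), and sums of them are collapsed using the identity that for every m > 1 the m distinct m-th roots of unity sum to 0, e.g. 1 + exp(2*I*pi/3) + exp(-2*I*pi/3) = 0.)
Dimension check: dim(rho) = sum (mult * dim) = 3*1 + 3*1 + 2*1 + 1*1 + 0*1 = 9 = chi_rho(e) = 9.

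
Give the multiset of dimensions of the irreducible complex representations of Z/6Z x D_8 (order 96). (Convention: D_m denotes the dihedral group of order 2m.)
Dimensions: 1, 1, 1, 1, 1, 1, 1, 1, 1, 1, 1, 1, 1, 1, 1, 1, 1, 1, 1, 1, 1, 1, 1, 1, 2, 2, 2, 2, 2, 2, 2, 2, 2, 2, 2, 2, 2, 2, 2, 2, 2, 2

Solution. There are 42 irreducibles (= number of conjugacy classes). Their dimensions d_i satisfy sum d_i^2 = |G| = 96: 1 + 1 + 1 + 1 + 1 + 1 + 1 + 1 + 1 + 1 + 1 + 1 + 1 + 1 + 1 + 1 + 1 + 1 + 1 + 1 + 1 + 1 + 1 + 1 + 4 + 4 + 4 + 4 + 4 + 4 + 4 + 4 + 4 + 4 + 4 + 4 + 4 + 4 + 4 + 4 + 4 + 4 = 96. (For the product with Z/6Z: each of the 6 1-dim characters of Z/6Z tensors with each irrep of D_8, giving 6 copies of each D_8-dimension.)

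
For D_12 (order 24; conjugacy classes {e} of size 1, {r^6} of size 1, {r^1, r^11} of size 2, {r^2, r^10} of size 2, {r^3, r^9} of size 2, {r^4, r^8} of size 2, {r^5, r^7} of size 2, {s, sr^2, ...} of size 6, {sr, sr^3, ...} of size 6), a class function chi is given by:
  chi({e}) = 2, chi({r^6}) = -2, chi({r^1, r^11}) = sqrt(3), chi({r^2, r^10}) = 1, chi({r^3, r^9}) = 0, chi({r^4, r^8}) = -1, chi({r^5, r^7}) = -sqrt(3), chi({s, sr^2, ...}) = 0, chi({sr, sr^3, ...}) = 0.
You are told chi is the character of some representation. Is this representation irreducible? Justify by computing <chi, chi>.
Irreducible: <chi, chi> = 1.

Reasoning: <chi, chi> = (1/|G|) sum_C |C| * |chi(C)|^2 = (1/24)[1*|2|^2 + 1*|-2|^2 + 2*|sqrt(3)|^2 + 2*|1|^2 + 2*|0|^2 + 2*|-1|^2 + 2*|-sqrt(3)|^2 + 6*|0|^2 + 6*|0|^2]
  = (1/24)[(4) + (4) + (6) + (2) + (0) + (2) + (6) + (0) + (0)] = 24/24 = 1.
A character is irreducible iff <chi, chi> = 1, so this representation is irreducible.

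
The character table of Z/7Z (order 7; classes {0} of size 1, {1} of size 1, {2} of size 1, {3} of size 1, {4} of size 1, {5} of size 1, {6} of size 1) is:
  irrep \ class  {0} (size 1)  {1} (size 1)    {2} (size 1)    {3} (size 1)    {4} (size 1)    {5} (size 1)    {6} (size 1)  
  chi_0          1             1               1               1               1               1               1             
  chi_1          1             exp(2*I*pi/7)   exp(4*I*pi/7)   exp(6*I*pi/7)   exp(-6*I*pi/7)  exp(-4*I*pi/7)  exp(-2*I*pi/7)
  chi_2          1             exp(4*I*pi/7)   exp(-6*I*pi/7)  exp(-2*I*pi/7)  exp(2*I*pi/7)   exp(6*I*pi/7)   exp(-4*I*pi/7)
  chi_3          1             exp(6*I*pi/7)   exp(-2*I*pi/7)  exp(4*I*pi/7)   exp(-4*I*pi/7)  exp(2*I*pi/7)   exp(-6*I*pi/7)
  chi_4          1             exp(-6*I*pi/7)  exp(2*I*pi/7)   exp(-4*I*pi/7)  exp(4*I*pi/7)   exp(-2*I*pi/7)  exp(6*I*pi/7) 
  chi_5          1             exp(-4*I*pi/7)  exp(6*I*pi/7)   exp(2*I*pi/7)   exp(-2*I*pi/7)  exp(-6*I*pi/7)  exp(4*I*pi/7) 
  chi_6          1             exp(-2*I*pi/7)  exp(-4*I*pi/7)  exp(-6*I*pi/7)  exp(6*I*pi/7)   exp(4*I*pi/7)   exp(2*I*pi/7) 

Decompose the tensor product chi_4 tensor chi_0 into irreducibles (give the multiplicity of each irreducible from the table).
chi_4 tensor chi_0 = chi_4 (all other irreducibles have multiplicity 0).

Why: The character of a tensor product is the pointwise product (chi_4 * chi_0)(C) = chi_4(C) * chi_0(C):
  {0}: (1)*(1), {1}: (exp(-6*I*pi/7))*(1), {2}: (exp(2*I*pi/7))*(1), {3}: (exp(-4*I*pi/7))*(1), {4}: (exp(4*I*pi/7))*(1), {5}: (exp(-2*I*pi/7))*(1), {6}: (exp(6*I*pi/7))*(1)
so (chi_4 * chi_0) takes values
  {0} -> 1, {1} -> exp(-6*I*pi/7), {2} -> exp(2*I*pi/7), {3} -> exp(-4*I*pi/7), {4} -> exp(4*I*pi/7), {5} -> exp(-2*I*pi/7), {6} -> exp(6*I*pi/7).
Now take the inner product of this character with each irreducible chi from the table, <chi_4*chi_0, chi> = (1/7) sum_C |C| (chi_4*chi_0)(C) conj(chi(C)):
  <chi_4*chi_0, chi_0> = (1/7)[1*(1)*conj(1) + 1*(exp(-6*I*pi/7))*conj(1) + 1*(exp(2*I*pi/7))*conj(1) + 1*(exp(-4*I*pi/7))*conj(1) + 1*(exp(4*I*pi/7))*conj(1) + 1*(exp(-2*I*pi/7))*conj(1) + 1*(exp(6*I*pi/7))*conj(1)]
      = (1/7)[(1) + (exp(-6*I*pi/7)) + (exp(2*I*pi/7)) + (exp(-4*I*pi/7)) + (exp(4*I*pi/7)) + (exp(-2*I*pi/7)) + (exp(6*I*pi/7))] = 0/7 = 0
  <chi_4*chi_0, chi_1> = (1/7)[1*(1)*conj(1) + 1*(exp(-6*I*pi/7))*conj(exp(2*I*pi/7)) + 1*(exp(2*I*pi/7))*conj(exp(4*I*pi/7)) + 1*(exp(-4*I*pi/7))*conj(exp(6*I*pi/7)) + 1*(exp(4*I*pi/7))*conj(exp(-6*I*pi/7)) + 1*(exp(-2*I*pi/7))*conj(exp(-4*I*pi/7)) + 1*(exp(6*I*pi/7))*conj(exp(-2*I*pi/7))]
      = (1/7)[(1) + (exp(6*I*pi/7)) + (exp(-2*I*pi/7)) + (exp(4*I*pi/7)) + (exp(-4*I*pi/7)) + (exp(2*I*pi/7)) + (exp(-6*I*pi/7))] = 0/7 = 0
  <chi_4*chi_0, chi_2> = (1/7)[1*(1)*conj(1) + 1*(exp(-6*I*pi/7))*conj(exp(4*I*pi/7)) + 1*(exp(2*I*pi/7))*conj(exp(-6*I*pi/7)) + 1*(exp(-4*I*pi/7))*conj(exp(-2*I*pi/7)) + 1*(exp(4*I*pi/7))*conj(exp(2*I*pi/7)) + 1*(exp(-2*I*pi/7))*conj(exp(6*I*pi/7)) + 1*(exp(6*I*pi/7))*conj(exp(-4*I*pi/7))]
      = (1/7)[(1) + (exp(4*I*pi/7)) + (exp(-6*I*pi/7)) + (exp(-2*I*pi/7)) + (exp(2*I*pi/7)) + (exp(6*I*pi/7)) + (exp(-4*I*pi/7))] = 0/7 = 0
  <chi_4*chi_0, chi_3> = (1/7)[1*(1)*conj(1) + 1*(exp(-6*I*pi/7))*conj(exp(6*I*pi/7)) + 1*(exp(2*I*pi/7))*conj(exp(-2*I*pi/7)) + 1*(exp(-4*I*pi/7))*conj(exp(4*I*pi/7)) + 1*(exp(4*I*pi/7))*conj(exp(-4*I*pi/7)) + 1*(exp(-2*I*pi/7))*conj(exp(2*I*pi/7)) + 1*(exp(6*I*pi/7))*conj(exp(-6*I*pi/7))]
      = (1/7)[(1) + (exp(2*I*pi/7)) + (exp(4*I*pi/7)) + (exp(6*I*pi/7)) + (exp(-6*I*pi/7)) + (exp(-4*I*pi/7)) + (exp(-2*I*pi/7))] = 0/7 = 0
  <chi_4*chi_0, chi_4> = (1/7)[1*(1)*conj(1) + 1*(exp(-6*I*pi/7))*conj(exp(-6*I*pi/7)) + 1*(exp(2*I*pi/7))*conj(exp(2*I*pi/7)) + 1*(exp(-4*I*pi/7))*conj(exp(-4*I*pi/7)) + 1*(exp(4*I*pi/7))*conj(exp(4*I*pi/7)) + 1*(exp(-2*I*pi/7))*conj(exp(-2*I*pi/7)) + 1*(exp(6*I*pi/7))*conj(exp(6*I*pi/7))]
      = (1/7)[(1) + (1) + (1) + (1) + (1) + (1) + (1)] = 7/7 = 1
  <chi_4*chi_0, chi_5> = (1/7)[1*(1)*conj(1) + 1*(exp(-6*I*pi/7))*conj(exp(-4*I*pi/7)) + 1*(exp(2*I*pi/7))*conj(exp(6*I*pi/7)) + 1*(exp(-4*I*pi/7))*conj(exp(2*I*pi/7)) + 1*(exp(4*I*pi/7))*conj(exp(-2*I*pi/7)) + 1*(exp(-2*I*pi/7))*conj(exp(-6*I*pi/7)) + 1*(exp(6*I*pi/7))*conj(exp(4*I*pi/7))]
      = (1/7)[(1) + (exp(-2*I*pi/7)) + (exp(-4*I*pi/7)) + (exp(-6*I*pi/7)) + (exp(6*I*pi/7)) + (exp(4*I*pi/7)) + (exp(2*I*pi/7))] = 0/7 = 0
  <chi_4*chi_0, chi_6> = (1/7)[1*(1)*conj(1) + 1*(exp(-6*I*pi/7))*conj(exp(-2*I*pi/7)) + 1*(exp(2*I*pi/7))*conj(exp(-4*I*pi/7)) + 1*(exp(-4*I*pi/7))*conj(exp(-6*I*pi/7)) + 1*(exp(4*I*pi/7))*conj(exp(6*I*pi/7)) + 1*(exp(-2*I*pi/7))*conj(exp(4*I*pi/7)) + 1*(exp(6*I*pi/7))*conj(exp(2*I*pi/7))]
      = (1/7)[(1) + (exp(-4*I*pi/7)) + (exp(6*I*pi/7)) + (exp(2*I*pi/7)) + (exp(-2*I*pi/7)) + (exp(-6*I*pi/7)) + (exp(4*I*pi/7))] = 0/7 = 0
(Exp terms are combined using exp(i*s)*conj(exp(i*t)) = exp(i*(s-t)), and sums of them are collapsed using the identity that for every m > 1 the m distinct m-th roots of unity sum to 0, e.g. 1 + exp(2*I*pi/3) + exp(-2*I*pi/3) = 0.)
Hence the multiplicities are chi_4: 1. Dimension check: dim(chi_4)*dim(chi_0) = 1*1 = 1 and sum (mult * dim) = 1*1 = 1.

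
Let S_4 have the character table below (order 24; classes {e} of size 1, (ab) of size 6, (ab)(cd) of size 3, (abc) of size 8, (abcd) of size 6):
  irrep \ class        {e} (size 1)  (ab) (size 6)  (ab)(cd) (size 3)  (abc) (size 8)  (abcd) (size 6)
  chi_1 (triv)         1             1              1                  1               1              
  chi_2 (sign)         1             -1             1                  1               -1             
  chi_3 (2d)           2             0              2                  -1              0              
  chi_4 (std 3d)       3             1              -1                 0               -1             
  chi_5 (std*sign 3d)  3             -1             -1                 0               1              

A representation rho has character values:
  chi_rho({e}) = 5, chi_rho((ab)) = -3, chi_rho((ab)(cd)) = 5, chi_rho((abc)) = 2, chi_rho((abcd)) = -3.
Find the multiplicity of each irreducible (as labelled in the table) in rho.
Multiplicities: chi_1: 0, chi_2: 3, chi_3: 1, chi_4: 0, chi_5: 0.

Use <chi_rho, chi> = (1/|G|) sum_C |C| * chi_rho(C) * conj(chi(C)) with |G| = 24 for each irreducible chi in the table:
  <chi_rho, chi_1> = (1/24)[1*(5)*conj(1) + 6*(-3)*conj(1) + 3*(5)*conj(1) + 8*(2)*conj(1) + 6*(-3)*conj(1)]
      = (1/24)[(5) + (-18) + (15) + (16) + (-18)] = 0/24 = 0
  <chi_rho, chi_2> = (1/24)[1*(5)*conj(1) + 6*(-3)*conj(-1) + 3*(5)*conj(1) + 8*(2)*conj(1) + 6*(-3)*conj(-1)]
      = (1/24)[(5) + (18) + (15) + (16) + (18)] = 72/24 = 3
  <chi_rho, chi_3> = (1/24)[1*(5)*conj(2) + 6*(-3)*conj(0) + 3*(5)*conj(2) + 8*(2)*conj(-1) + 6*(-3)*conj(0)]
      = (1/24)[(10) + (0) + (30) + (-16) + (0)] = 24/24 = 1
  <chi_rho, chi_4> = (1/24)[1*(5)*conj(3) + 6*(-3)*conj(1) + 3*(5)*conj(-1) + 8*(2)*conj(0) + 6*(-3)*conj(-1)]
      = (1/24)[(15) + (-18) + (-15) + (0) + (18)] = 0/24 = 0
  <chi_rho, chi_5> = (1/24)[1*(5)*conj(3) + 6*(-3)*conj(-1) + 3*(5)*conj(-1) + 8*(2)*conj(0) + 6*(-3)*conj(1)]
      = (1/24)[(15) + (18) + (-15) + (0) + (-18)] = 0/24 = 0
Dimension check: dim(rho) = sum (mult * dim) = 0*1 + 3*1 + 1*2 + 0*3 + 0*3 = 5 = chi_rho(e) = 5.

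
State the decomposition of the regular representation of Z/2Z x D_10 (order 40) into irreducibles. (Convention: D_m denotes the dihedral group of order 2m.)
Each irreducible V_i of dimension d_i appears with multiplicity d_i, i.e. rho_reg = (direct sum over all irreducibles V_i) d_i V_i. The irreducible dimensions for Z/2Z x D_10 are 1, 1, 1, 1, 1, 1, 1, 1, 2, 2, 2, 2, 2, 2, 2, 2: 8 irreducibles of dimension 1, each with multiplicity 1; 8 irreducibles of dimension 2, each with multiplicity 2. Total dimension 8*1*1 + 8*2*2 = 40 = |G|.

Justification: General theorem: in the regular representation of a finite group G, each irreducible appears with multiplicity equal to its dimension. Check: dim(rho_reg) = sum d_i^2 = 1 + 1 + 1 + 1 + 1 + 1 + 1 + 1 + 4 + 4 + 4 + 4 + 4 + 4 + 4 + 4 = 40 = |G|.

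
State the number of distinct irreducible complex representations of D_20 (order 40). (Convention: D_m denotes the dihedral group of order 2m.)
13

The number of irreducible complex representations of a finite group equals its number of conjugacy classes. D_20 has 13 conjugacy classes (n/2 + 3 for n even), so D_20 (order 40) has exactly 13 irreducible complex representations.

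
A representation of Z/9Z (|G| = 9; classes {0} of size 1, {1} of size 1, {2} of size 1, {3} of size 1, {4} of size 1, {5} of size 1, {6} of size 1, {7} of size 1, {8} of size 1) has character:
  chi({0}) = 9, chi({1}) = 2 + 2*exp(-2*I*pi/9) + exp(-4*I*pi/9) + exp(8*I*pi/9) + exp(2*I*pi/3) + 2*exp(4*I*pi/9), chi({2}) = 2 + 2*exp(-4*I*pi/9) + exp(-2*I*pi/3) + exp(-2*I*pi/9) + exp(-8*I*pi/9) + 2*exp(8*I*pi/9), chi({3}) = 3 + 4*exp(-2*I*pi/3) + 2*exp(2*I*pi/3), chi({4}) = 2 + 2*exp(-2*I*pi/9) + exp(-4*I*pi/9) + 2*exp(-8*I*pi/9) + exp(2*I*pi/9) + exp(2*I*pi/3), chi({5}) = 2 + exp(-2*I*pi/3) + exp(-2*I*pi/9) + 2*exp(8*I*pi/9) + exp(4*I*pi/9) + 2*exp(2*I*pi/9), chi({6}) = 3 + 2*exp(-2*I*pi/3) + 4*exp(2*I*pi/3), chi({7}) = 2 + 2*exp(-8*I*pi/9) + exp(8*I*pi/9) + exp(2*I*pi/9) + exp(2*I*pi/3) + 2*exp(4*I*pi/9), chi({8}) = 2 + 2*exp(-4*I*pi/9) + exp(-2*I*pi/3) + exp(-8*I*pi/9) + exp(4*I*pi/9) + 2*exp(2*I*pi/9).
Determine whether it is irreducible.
Not irreducible (reducible): <chi, chi> = 15 > 1.

Solution. <chi, chi> = (1/|G|) sum_C |C| * |chi(C)|^2 = (1/9)[1*|9|^2 + 1*|2 + 2*exp(-2*I*pi/9) + exp(-4*I*pi/9) + exp(8*I*pi/9) + exp(2*I*pi/3) + 2*exp(4*I*pi/9)|^2 + 1*|2 + 2*exp(-4*I*pi/9) + exp(-2*I*pi/3) + exp(-2*I*pi/9) + exp(-8*I*pi/9) + 2*exp(8*I*pi/9)|^2 + 1*|3 + 4*exp(-2*I*pi/3) + 2*exp(2*I*pi/3)|^2 + 1*|2 + 2*exp(-2*I*pi/9) + exp(-4*I*pi/9) + 2*exp(-8*I*pi/9) + exp(2*I*pi/9) + exp(2*I*pi/3)|^2 + 1*|2 + exp(-2*I*pi/3) + exp(-2*I*pi/9) + 2*exp(8*I*pi/9) + exp(4*I*pi/9) + 2*exp(2*I*pi/9)|^2 + 1*|3 + 2*exp(-2*I*pi/3) + 4*exp(2*I*pi/3)|^2 + 1*|2 + 2*exp(-8*I*pi/9) + exp(8*I*pi/9) + exp(2*I*pi/9) + exp(2*I*pi/3) + 2*exp(4*I*pi/9)|^2 + 1*|2 + 2*exp(-4*I*pi/9) + exp(-2*I*pi/3) + exp(-8*I*pi/9) + exp(4*I*pi/9) + 2*exp(2*I*pi/9)|^2]
  = (1/9)[(81) + (15 + 8*exp(-4*I*pi/9) + 7*exp(-2*I*pi/3) + 9*exp(-2*I*pi/9) + 9*exp(-8*I*pi/9) + 9*exp(8*I*pi/9) + 9*exp(2*I*pi/9) + 7*exp(2*I*pi/3) + 8*exp(4*I*pi/9)) + (15 + 9*exp(-4*I*pi/9) + 7*exp(-2*I*pi/3) + 9*exp(-2*I*pi/9) + 8*exp(-8*I*pi/9) + 8*exp(8*I*pi/9) + 9*exp(2*I*pi/9) + 7*exp(2*I*pi/3) + 9*exp(4*I*pi/9)) + (3) + (15 + 9*exp(-4*I*pi/9) + 7*exp(-2*I*pi/3) + 8*exp(-2*I*pi/9) + 9*exp(-8*I*pi/9) + 9*exp(8*I*pi/9) + 8*exp(2*I*pi/9) + 7*exp(2*I*pi/3) + 9*exp(4*I*pi/9)) + (15 + 9*exp(-4*I*pi/9) + 7*exp(-2*I*pi/3) + 8*exp(-2*I*pi/9) + 9*exp(-8*I*pi/9) + 9*exp(8*I*pi/9) + 8*exp(2*I*pi/9) + 7*exp(2*I*pi/3) + 9*exp(4*I*pi/9)) + (3) + (15 + 9*exp(-4*I*pi/9) + 7*exp(-2*I*pi/3) + 9*exp(-2*I*pi/9) + 8*exp(-8*I*pi/9) + 8*exp(8*I*pi/9) + 9*exp(2*I*pi/9) + 7*exp(2*I*pi/3) + 9*exp(4*I*pi/9)) + (15 + 8*exp(-4*I*pi/9) + 7*exp(-2*I*pi/3) + 9*exp(-2*I*pi/9) + 9*exp(-8*I*pi/9) + 9*exp(8*I*pi/9) + 9*exp(2*I*pi/9) + 7*exp(2*I*pi/3) + 8*exp(4*I*pi/9))] = 135/9 = 15.
(Exp terms are combined using exp(i*s)*conj(exp(i*t)) = exp(i*(s-t)), and sums of them are collapsed using the identity that for every m > 1 the m distinct m-th roots of unity sum to 0, e.g. 1 + exp(2*I*pi/3) + exp(-2*I*pi/3) = 0.)
A character is irreducible iff <chi, chi> = 1, so this representation is reducible.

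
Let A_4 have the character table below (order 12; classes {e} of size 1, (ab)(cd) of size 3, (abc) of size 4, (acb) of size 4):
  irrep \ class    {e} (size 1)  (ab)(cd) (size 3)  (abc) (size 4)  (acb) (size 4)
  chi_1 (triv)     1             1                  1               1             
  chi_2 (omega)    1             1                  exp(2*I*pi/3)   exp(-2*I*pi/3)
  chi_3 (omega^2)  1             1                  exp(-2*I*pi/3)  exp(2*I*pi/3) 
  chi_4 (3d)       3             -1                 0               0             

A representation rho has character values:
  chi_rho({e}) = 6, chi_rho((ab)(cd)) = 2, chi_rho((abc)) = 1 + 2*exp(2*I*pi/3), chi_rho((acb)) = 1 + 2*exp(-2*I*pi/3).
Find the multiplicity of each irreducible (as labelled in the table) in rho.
Multiplicities: chi_1: 1, chi_2: 2, chi_3: 0, chi_4: 1.

Proof sketch: Use <chi_rho, chi> = (1/|G|) sum_C |C| * chi_rho(C) * conj(chi(C)) with |G| = 12 for each irreducible chi in the table:
  <chi_rho, chi_1> = (1/12)[1*(6)*conj(1) + 3*(2)*conj(1) + 4*(1 + 2*exp(2*I*pi/3))*conj(1) + 4*(1 + 2*exp(-2*I*pi/3))*conj(1)]
      = (1/12)[(6) + (6) + (4 + 8*exp(2*I*pi/3)) + (4 + 8*exp(-2*I*pi/3))] = 12/12 = 1
  <chi_rho, chi_2> = (1/12)[1*(6)*conj(1) + 3*(2)*conj(1) + 4*(1 + 2*exp(2*I*pi/3))*conj(exp(2*I*pi/3)) + 4*(1 + 2*exp(-2*I*pi/3))*conj(exp(-2*I*pi/3))]
      = (1/12)[(6) + (6) + (8 + 4*exp(-2*I*pi/3)) + (8 + 4*exp(2*I*pi/3))] = 24/12 = 2
  <chi_rho, chi_3> = (1/12)[1*(6)*conj(1) + 3*(2)*conj(1) + 4*(1 + 2*exp(2*I*pi/3))*conj(exp(-2*I*pi/3)) + 4*(1 + 2*exp(-2*I*pi/3))*conj(exp(2*I*pi/3))]
      = (1/12)[(6) + (6) + (8*exp(-2*I*pi/3) + 4*exp(2*I*pi/3)) + (4*exp(-2*I*pi/3) + 8*exp(2*I*pi/3))] = 0/12 = 0
  <chi_rho, chi_4> = (1/12)[1*(6)*conj(3) + 3*(2)*conj(-1) + 4*(1 + 2*exp(2*I*pi/3))*conj(0) + 4*(1 + 2*exp(-2*I*pi/3))*conj(0)]
      = (1/12)[(18) + (-6) + (0) + (0)] = 12/12 = 1
(Exp terms are combined using exp(i*s)*conj(exp(i*t)) = exp(i*(s-t)), and sums of them are collapsed using the identity that for every m > 1 the m distinct m-th roots of unity sum to 0, e.g. 1 + exp(2*I*pi/3) + exp(-2*I*pi/3) = 0.)
Dimension check: dim(rho) = sum (mult * dim) = 1*1 + 2*1 + 0*1 + 1*3 = 6 = chi_rho(e) = 6.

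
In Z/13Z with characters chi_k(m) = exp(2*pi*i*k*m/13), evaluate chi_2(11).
chi_2(11) = zeta_13^22 = exp(-8*I*pi/13)

Why: chi_2(11) = zeta_13^(2*11) = zeta_13^22. Since zeta_13^13 = 1, this equals zeta_13^9 = exp(2*pi*i*9/13) = exp(-8*I*pi/13).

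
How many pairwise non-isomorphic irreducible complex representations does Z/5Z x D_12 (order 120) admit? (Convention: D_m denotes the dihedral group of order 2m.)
45

Proof sketch: The number of irreducible complex representations of a finite group equals its number of conjugacy classes. For a direct product, #classes(G x H) = #classes(G) * #classes(H). Z/5Z has 5 classes (abelian), D_12 has 9 classes, so 5 * 9 = 45, so Z/5Z x D_12 (order 120) has exactly 45 irreducible complex representations.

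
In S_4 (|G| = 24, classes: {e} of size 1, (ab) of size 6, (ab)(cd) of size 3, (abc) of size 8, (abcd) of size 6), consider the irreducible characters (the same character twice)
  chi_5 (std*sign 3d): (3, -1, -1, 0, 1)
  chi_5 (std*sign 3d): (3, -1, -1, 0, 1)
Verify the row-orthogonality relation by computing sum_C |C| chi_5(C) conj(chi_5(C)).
Sum = 24 = |G| = 24; so <chi_5, chi_5> = 1 (norm-1 confirms irreducibility).

Why: Compute term by term over conjugacy classes (|C| * chi_5(C) * conj(chi_5(C))):
  1*(3)*conj(3) + 6*(-1)*conj(-1) + 3*(-1)*conj(-1) + 8*(0)*conj(0) + 6*(1)*conj(1)
  = (9) + (6) + (3) + (0) + (6)
  = 24.
Dividing by |G| = 24 gives 24/24 = 1, matching the row-orthogonality relation <chi_5, chi_5> = [chi_5 = chi_5].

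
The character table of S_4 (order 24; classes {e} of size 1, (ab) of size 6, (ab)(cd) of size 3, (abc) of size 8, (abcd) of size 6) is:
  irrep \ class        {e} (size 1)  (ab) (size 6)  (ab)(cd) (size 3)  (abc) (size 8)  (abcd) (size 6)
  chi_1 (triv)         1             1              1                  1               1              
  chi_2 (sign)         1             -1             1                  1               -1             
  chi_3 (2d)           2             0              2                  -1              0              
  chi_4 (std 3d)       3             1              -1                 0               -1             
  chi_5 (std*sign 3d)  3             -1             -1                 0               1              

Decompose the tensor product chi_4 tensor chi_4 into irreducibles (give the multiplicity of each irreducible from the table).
chi_4 tensor chi_4 = chi_1 + chi_3 + chi_4 + chi_5 (all other irreducibles have multiplicity 0).

Why: The character of a tensor product is the pointwise product (chi_4 * chi_4)(C) = chi_4(C) * chi_4(C):
  {e}: (3)*(3), (ab): (1)*(1), (ab)(cd): (-1)*(-1), (abc): (0)*(0), (abcd): (-1)*(-1)
so (chi_4 * chi_4) takes values
  {e} -> 9, (ab) -> 1, (ab)(cd) -> 1, (abc) -> 0, (abcd) -> 1.
Now take the inner product of this character with each irreducible chi from the table, <chi_4*chi_4, chi> = (1/24) sum_C |C| (chi_4*chi_4)(C) conj(chi(C)):
  <chi_4*chi_4, chi_1> = (1/24)[1*(9)*conj(1) + 6*(1)*conj(1) + 3*(1)*conj(1) + 8*(0)*conj(1) + 6*(1)*conj(1)]
      = (1/24)[(9) + (6) + (3) + (0) + (6)] = 24/24 = 1
  <chi_4*chi_4, chi_2> = (1/24)[1*(9)*conj(1) + 6*(1)*conj(-1) + 3*(1)*conj(1) + 8*(0)*conj(1) + 6*(1)*conj(-1)]
      = (1/24)[(9) + (-6) + (3) + (0) + (-6)] = 0/24 = 0
  <chi_4*chi_4, chi_3> = (1/24)[1*(9)*conj(2) + 6*(1)*conj(0) + 3*(1)*conj(2) + 8*(0)*conj(-1) + 6*(1)*conj(0)]
      = (1/24)[(18) + (0) + (6) + (0) + (0)] = 24/24 = 1
  <chi_4*chi_4, chi_4> = (1/24)[1*(9)*conj(3) + 6*(1)*conj(1) + 3*(1)*conj(-1) + 8*(0)*conj(0) + 6*(1)*conj(-1)]
      = (1/24)[(27) + (6) + (-3) + (0) + (-6)] = 24/24 = 1
  <chi_4*chi_4, chi_5> = (1/24)[1*(9)*conj(3) + 6*(1)*conj(-1) + 3*(1)*conj(-1) + 8*(0)*conj(0) + 6*(1)*conj(1)]
      = (1/24)[(27) + (-6) + (-3) + (0) + (6)] = 24/24 = 1
Hence the multiplicities are chi_1: 1, chi_3: 1, chi_4: 1, chi_5: 1. Dimension check: dim(chi_4)*dim(chi_4) = 3*3 = 9 and sum (mult * dim) = 1*1 + 1*2 + 1*3 + 1*3 = 9.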